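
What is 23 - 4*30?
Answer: -97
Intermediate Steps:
23 - 4*30 = 23 - 120 = -97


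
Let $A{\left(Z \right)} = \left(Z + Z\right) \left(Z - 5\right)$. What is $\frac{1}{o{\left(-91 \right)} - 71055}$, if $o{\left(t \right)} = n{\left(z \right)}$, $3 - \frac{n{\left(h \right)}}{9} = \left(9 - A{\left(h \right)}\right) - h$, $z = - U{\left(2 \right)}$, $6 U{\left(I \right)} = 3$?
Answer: $- \frac{1}{71064} \approx -1.4072 \cdot 10^{-5}$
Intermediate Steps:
$U{\left(I \right)} = \frac{1}{2}$ ($U{\left(I \right)} = \frac{1}{6} \cdot 3 = \frac{1}{2}$)
$A{\left(Z \right)} = 2 Z \left(-5 + Z\right)$
$z = - \frac{1}{2}$ ($z = \left(-1\right) \frac{1}{2} = - \frac{1}{2} \approx -0.5$)
$n{\left(h \right)} = -54 + 9 h + 18 h \left(-5 + h\right)$ ($n{\left(h \right)} = 27 - 9 \left(\left(9 - 2 h \left(-5 + h\right)\right) - h\right) = 27 - 9 \left(9 - h - 2 h \left(-5 + h\right)\right) = 27 + \left(-81 + 9 h + 18 h \left(-5 + h\right)\right) = -54 + 9 h + 18 h \left(-5 + h\right)$)
$o{\left(t \right)} = -9$ ($o{\left(t \right)} = -54 - - \frac{81}{2} + 18 \left(- \frac{1}{2}\right)^{2} = -54 + \frac{81}{2} + 18 \cdot \frac{1}{4} = -54 + \frac{81}{2} + \frac{9}{2} = -9$)
$\frac{1}{o{\left(-91 \right)} - 71055} = \frac{1}{-9 - 71055} = \frac{1}{-71064} = - \frac{1}{71064}$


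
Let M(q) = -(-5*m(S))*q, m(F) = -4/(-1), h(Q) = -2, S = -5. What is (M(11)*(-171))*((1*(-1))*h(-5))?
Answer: -75240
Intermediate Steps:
m(F) = 4 (m(F) = -4*(-1) = 4)
M(q) = 20*q (M(q) = -(-5*4)*q = -(-20)*q = 20*q)
(M(11)*(-171))*((1*(-1))*h(-5)) = ((20*11)*(-171))*((1*(-1))*(-2)) = (220*(-171))*(-1*(-2)) = -37620*2 = -75240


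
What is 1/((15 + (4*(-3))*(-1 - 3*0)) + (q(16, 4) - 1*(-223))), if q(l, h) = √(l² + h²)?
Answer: 125/31114 - √17/15557 ≈ 0.0037525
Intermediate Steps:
q(l, h) = √(h² + l²)
1/((15 + (4*(-3))*(-1 - 3*0)) + (q(16, 4) - 1*(-223))) = 1/((15 + (4*(-3))*(-1 - 3*0)) + (√(4² + 16²) - 1*(-223))) = 1/((15 - 12*(-1 + 0)) + (√(16 + 256) + 223)) = 1/((15 - 12*(-1)) + (√272 + 223)) = 1/((15 + 12) + (4*√17 + 223)) = 1/(27 + (223 + 4*√17)) = 1/(250 + 4*√17)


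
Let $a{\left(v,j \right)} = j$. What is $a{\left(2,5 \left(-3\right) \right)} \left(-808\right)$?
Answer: $12120$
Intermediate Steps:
$a{\left(2,5 \left(-3\right) \right)} \left(-808\right) = 5 \left(-3\right) \left(-808\right) = \left(-15\right) \left(-808\right) = 12120$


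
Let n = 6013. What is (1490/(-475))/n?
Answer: -298/571235 ≈ -0.00052168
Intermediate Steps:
(1490/(-475))/n = (1490/(-475))/6013 = (1490*(-1/475))*(1/6013) = -298/95*1/6013 = -298/571235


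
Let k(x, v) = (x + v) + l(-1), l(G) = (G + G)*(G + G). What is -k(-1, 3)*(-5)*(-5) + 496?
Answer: 346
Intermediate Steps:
l(G) = 4*G² (l(G) = (2*G)*(2*G) = 4*G²)
k(x, v) = 4 + v + x (k(x, v) = (x + v) + 4*(-1)² = (v + x) + 4*1 = (v + x) + 4 = 4 + v + x)
-k(-1, 3)*(-5)*(-5) + 496 = -(4 + 3 - 1)*(-5)*(-5) + 496 = -6*(-5)*(-5) + 496 = -(-30)*(-5) + 496 = -1*150 + 496 = -150 + 496 = 346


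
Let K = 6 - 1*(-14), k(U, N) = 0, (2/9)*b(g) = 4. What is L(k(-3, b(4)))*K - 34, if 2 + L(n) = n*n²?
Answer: -74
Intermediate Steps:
b(g) = 18 (b(g) = (9/2)*4 = 18)
K = 20 (K = 6 + 14 = 20)
L(n) = -2 + n³ (L(n) = -2 + n*n² = -2 + n³)
L(k(-3, b(4)))*K - 34 = (-2 + 0³)*20 - 34 = (-2 + 0)*20 - 34 = -2*20 - 34 = -40 - 34 = -74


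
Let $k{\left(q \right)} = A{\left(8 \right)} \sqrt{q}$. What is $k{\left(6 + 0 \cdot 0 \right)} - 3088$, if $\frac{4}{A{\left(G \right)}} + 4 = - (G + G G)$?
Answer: $-3088 - \frac{\sqrt{6}}{19} \approx -3088.1$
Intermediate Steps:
$A{\left(G \right)} = \frac{4}{-4 - G - G^{2}}$ ($A{\left(G \right)} = \frac{4}{-4 - \left(G + G G\right)} = \frac{4}{-4 - \left(G + G^{2}\right)} = \frac{4}{-4 - G - G^{2}}$)
$k{\left(q \right)} = - \frac{\sqrt{q}}{19}$ ($k{\left(q \right)} = - \frac{4}{4 + 8 + 8^{2}} \sqrt{q} = - \frac{4}{4 + 8 + 64} \sqrt{q} = - \frac{4}{76} \sqrt{q} = \left(-4\right) \frac{1}{76} \sqrt{q} = - \frac{\sqrt{q}}{19}$)
$k{\left(6 + 0 \cdot 0 \right)} - 3088 = - \frac{\sqrt{6 + 0 \cdot 0}}{19} - 3088 = - \frac{\sqrt{6 + 0}}{19} - 3088 = - \frac{\sqrt{6}}{19} - 3088 = -3088 - \frac{\sqrt{6}}{19}$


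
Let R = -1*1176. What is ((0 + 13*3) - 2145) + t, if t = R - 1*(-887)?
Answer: -2395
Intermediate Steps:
R = -1176
t = -289 (t = -1176 - 1*(-887) = -1176 + 887 = -289)
((0 + 13*3) - 2145) + t = ((0 + 13*3) - 2145) - 289 = ((0 + 39) - 2145) - 289 = (39 - 2145) - 289 = -2106 - 289 = -2395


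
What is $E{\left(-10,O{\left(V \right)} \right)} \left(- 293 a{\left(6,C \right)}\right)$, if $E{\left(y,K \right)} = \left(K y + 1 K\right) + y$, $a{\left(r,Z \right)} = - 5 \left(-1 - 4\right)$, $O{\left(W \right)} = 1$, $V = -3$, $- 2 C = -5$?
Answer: $139175$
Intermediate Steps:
$C = \frac{5}{2}$ ($C = \left(- \frac{1}{2}\right) \left(-5\right) = \frac{5}{2} \approx 2.5$)
$a{\left(r,Z \right)} = 25$ ($a{\left(r,Z \right)} = \left(-5\right) \left(-5\right) = 25$)
$E{\left(y,K \right)} = K + y + K y$ ($E{\left(y,K \right)} = \left(K y + K\right) + y = \left(K + K y\right) + y = K + y + K y$)
$E{\left(-10,O{\left(V \right)} \right)} \left(- 293 a{\left(6,C \right)}\right) = \left(1 - 10 + 1 \left(-10\right)\right) \left(\left(-293\right) 25\right) = \left(1 - 10 - 10\right) \left(-7325\right) = \left(-19\right) \left(-7325\right) = 139175$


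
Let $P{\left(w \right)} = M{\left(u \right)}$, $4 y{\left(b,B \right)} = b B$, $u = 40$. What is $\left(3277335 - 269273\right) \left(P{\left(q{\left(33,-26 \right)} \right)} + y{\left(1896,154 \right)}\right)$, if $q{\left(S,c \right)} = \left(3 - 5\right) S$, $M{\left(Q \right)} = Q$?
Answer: $219696816232$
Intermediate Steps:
$y{\left(b,B \right)} = \frac{B b}{4}$ ($y{\left(b,B \right)} = \frac{b B}{4} = \frac{B b}{4}$)
$q{\left(S,c \right)} = - 2 S$
$P{\left(w \right)} = 40$
$\left(3277335 - 269273\right) \left(P{\left(q{\left(33,-26 \right)} \right)} + y{\left(1896,154 \right)}\right) = \left(3277335 - 269273\right) \left(40 + \frac{1}{4} \cdot 154 \cdot 1896\right) = 3008062 \left(40 + 72996\right) = 3008062 \cdot 73036 = 219696816232$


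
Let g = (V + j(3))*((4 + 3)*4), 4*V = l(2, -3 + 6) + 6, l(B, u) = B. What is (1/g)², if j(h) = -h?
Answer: 1/784 ≈ 0.0012755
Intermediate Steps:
V = 2 (V = (2 + 6)/4 = (¼)*8 = 2)
g = -28 (g = (2 - 1*3)*((4 + 3)*4) = (2 - 3)*(7*4) = -1*28 = -28)
(1/g)² = (1/(-28))² = (-1/28)² = 1/784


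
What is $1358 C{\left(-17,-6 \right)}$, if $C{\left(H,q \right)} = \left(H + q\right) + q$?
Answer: $-39382$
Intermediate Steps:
$C{\left(H,q \right)} = H + 2 q$
$1358 C{\left(-17,-6 \right)} = 1358 \left(-17 + 2 \left(-6\right)\right) = 1358 \left(-17 - 12\right) = 1358 \left(-29\right) = -39382$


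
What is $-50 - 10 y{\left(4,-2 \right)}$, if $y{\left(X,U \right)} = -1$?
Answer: $-40$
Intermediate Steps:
$-50 - 10 y{\left(4,-2 \right)} = -50 - -10 = -50 + 10 = -40$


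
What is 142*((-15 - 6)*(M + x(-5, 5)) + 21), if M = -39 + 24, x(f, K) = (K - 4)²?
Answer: 44730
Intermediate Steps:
x(f, K) = (-4 + K)²
M = -15
142*((-15 - 6)*(M + x(-5, 5)) + 21) = 142*((-15 - 6)*(-15 + (-4 + 5)²) + 21) = 142*(-21*(-15 + 1²) + 21) = 142*(-21*(-15 + 1) + 21) = 142*(-21*(-14) + 21) = 142*(294 + 21) = 142*315 = 44730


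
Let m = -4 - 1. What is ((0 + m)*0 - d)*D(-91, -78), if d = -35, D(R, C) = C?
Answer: -2730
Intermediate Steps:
m = -5
((0 + m)*0 - d)*D(-91, -78) = ((0 - 5)*0 - 1*(-35))*(-78) = (-5*0 + 35)*(-78) = (0 + 35)*(-78) = 35*(-78) = -2730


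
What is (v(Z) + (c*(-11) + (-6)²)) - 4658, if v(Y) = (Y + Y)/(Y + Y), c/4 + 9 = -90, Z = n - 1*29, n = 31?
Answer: -265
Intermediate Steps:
Z = 2 (Z = 31 - 1*29 = 31 - 29 = 2)
c = -396 (c = -36 + 4*(-90) = -36 - 360 = -396)
v(Y) = 1 (v(Y) = (2*Y)/((2*Y)) = (2*Y)*(1/(2*Y)) = 1)
(v(Z) + (c*(-11) + (-6)²)) - 4658 = (1 + (-396*(-11) + (-6)²)) - 4658 = (1 + (4356 + 36)) - 4658 = (1 + 4392) - 4658 = 4393 - 4658 = -265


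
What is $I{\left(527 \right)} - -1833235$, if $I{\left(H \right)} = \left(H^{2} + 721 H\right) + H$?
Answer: $2491458$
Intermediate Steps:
$I{\left(H \right)} = H^{2} + 722 H$
$I{\left(527 \right)} - -1833235 = 527 \left(722 + 527\right) - -1833235 = 527 \cdot 1249 + 1833235 = 658223 + 1833235 = 2491458$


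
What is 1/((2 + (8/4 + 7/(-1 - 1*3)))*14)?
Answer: 2/63 ≈ 0.031746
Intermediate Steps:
1/((2 + (8/4 + 7/(-1 - 1*3)))*14) = 1/((2 + (8*(¼) + 7/(-1 - 3)))*14) = 1/((2 + (2 + 7/(-4)))*14) = 1/((2 + (2 + 7*(-¼)))*14) = 1/((2 + (2 - 7/4))*14) = 1/((2 + ¼)*14) = 1/((9/4)*14) = 1/(63/2) = 2/63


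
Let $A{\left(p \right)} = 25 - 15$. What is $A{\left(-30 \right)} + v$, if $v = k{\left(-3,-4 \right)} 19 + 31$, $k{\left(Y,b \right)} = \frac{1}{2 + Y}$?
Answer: $22$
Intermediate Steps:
$A{\left(p \right)} = 10$
$v = 12$ ($v = \frac{1}{2 - 3} \cdot 19 + 31 = \frac{1}{-1} \cdot 19 + 31 = \left(-1\right) 19 + 31 = -19 + 31 = 12$)
$A{\left(-30 \right)} + v = 10 + 12 = 22$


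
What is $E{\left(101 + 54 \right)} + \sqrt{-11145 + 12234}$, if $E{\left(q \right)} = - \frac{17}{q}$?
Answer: $\frac{5098}{155} \approx 32.89$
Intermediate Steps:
$E{\left(101 + 54 \right)} + \sqrt{-11145 + 12234} = - \frac{17}{101 + 54} + \sqrt{-11145 + 12234} = - \frac{17}{155} + \sqrt{1089} = \left(-17\right) \frac{1}{155} + 33 = - \frac{17}{155} + 33 = \frac{5098}{155}$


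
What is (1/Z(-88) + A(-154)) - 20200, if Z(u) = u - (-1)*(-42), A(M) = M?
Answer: -2646021/130 ≈ -20354.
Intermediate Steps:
Z(u) = -42 + u (Z(u) = u - 1*42 = u - 42 = -42 + u)
(1/Z(-88) + A(-154)) - 20200 = (1/(-42 - 88) - 154) - 20200 = (1/(-130) - 154) - 20200 = (-1/130 - 154) - 20200 = -20021/130 - 20200 = -2646021/130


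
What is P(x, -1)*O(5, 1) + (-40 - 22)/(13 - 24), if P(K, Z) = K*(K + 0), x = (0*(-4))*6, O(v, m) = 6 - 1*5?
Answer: 62/11 ≈ 5.6364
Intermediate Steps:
O(v, m) = 1 (O(v, m) = 6 - 5 = 1)
x = 0 (x = 0*6 = 0)
P(K, Z) = K² (P(K, Z) = K*K = K²)
P(x, -1)*O(5, 1) + (-40 - 22)/(13 - 24) = 0²*1 + (-40 - 22)/(13 - 24) = 0*1 - 62/(-11) = 0 - 62*(-1/11) = 0 + 62/11 = 62/11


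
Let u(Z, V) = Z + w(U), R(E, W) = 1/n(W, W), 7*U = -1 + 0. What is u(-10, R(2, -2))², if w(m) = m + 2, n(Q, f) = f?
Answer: 3249/49 ≈ 66.306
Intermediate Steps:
U = -⅐ (U = (-1 + 0)/7 = (⅐)*(-1) = -⅐ ≈ -0.14286)
w(m) = 2 + m
R(E, W) = 1/W
u(Z, V) = 13/7 + Z (u(Z, V) = Z + (2 - ⅐) = Z + 13/7 = 13/7 + Z)
u(-10, R(2, -2))² = (13/7 - 10)² = (-57/7)² = 3249/49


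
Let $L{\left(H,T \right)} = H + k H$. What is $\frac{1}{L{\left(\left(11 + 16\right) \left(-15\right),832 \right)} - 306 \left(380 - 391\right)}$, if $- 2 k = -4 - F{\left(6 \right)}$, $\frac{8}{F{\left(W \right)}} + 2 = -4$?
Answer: $\frac{1}{2421} \approx 0.00041305$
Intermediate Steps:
$F{\left(W \right)} = - \frac{4}{3}$ ($F{\left(W \right)} = \frac{8}{-2 - 4} = \frac{8}{-6} = 8 \left(- \frac{1}{6}\right) = - \frac{4}{3}$)
$k = \frac{4}{3}$ ($k = - \frac{-4 - - \frac{4}{3}}{2} = - \frac{-4 + \frac{4}{3}}{2} = \left(- \frac{1}{2}\right) \left(- \frac{8}{3}\right) = \frac{4}{3} \approx 1.3333$)
$L{\left(H,T \right)} = \frac{7 H}{3}$ ($L{\left(H,T \right)} = H + \frac{4 H}{3} = \frac{7 H}{3}$)
$\frac{1}{L{\left(\left(11 + 16\right) \left(-15\right),832 \right)} - 306 \left(380 - 391\right)} = \frac{1}{\frac{7 \left(11 + 16\right) \left(-15\right)}{3} - 306 \left(380 - 391\right)} = \frac{1}{\frac{7 \cdot 27 \left(-15\right)}{3} - -3366} = \frac{1}{\frac{7}{3} \left(-405\right) + 3366} = \frac{1}{-945 + 3366} = \frac{1}{2421}$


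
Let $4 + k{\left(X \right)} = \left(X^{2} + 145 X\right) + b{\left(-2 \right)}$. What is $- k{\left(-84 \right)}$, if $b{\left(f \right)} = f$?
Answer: $5130$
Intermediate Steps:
$k{\left(X \right)} = -6 + X^{2} + 145 X$ ($k{\left(X \right)} = -4 - \left(2 - X^{2} - 145 X\right) = -4 + \left(-2 + X^{2} + 145 X\right) = -6 + X^{2} + 145 X$)
$- k{\left(-84 \right)} = - (-6 + \left(-84\right)^{2} + 145 \left(-84\right)) = - (-6 + 7056 - 12180) = \left(-1\right) \left(-5130\right) = 5130$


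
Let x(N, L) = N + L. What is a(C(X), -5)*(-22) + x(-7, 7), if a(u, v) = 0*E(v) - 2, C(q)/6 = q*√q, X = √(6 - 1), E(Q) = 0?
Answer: 44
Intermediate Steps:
X = √5 ≈ 2.2361
C(q) = 6*q^(3/2) (C(q) = 6*(q*√q) = 6*q^(3/2))
x(N, L) = L + N
a(u, v) = -2 (a(u, v) = 0*0 - 2 = 0 - 2 = -2)
a(C(X), -5)*(-22) + x(-7, 7) = -2*(-22) + (7 - 7) = 44 + 0 = 44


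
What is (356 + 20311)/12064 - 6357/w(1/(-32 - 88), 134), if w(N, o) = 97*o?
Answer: 95969409/78403936 ≈ 1.2240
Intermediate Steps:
(356 + 20311)/12064 - 6357/w(1/(-32 - 88), 134) = (356 + 20311)/12064 - 6357/(97*134) = 20667*(1/12064) - 6357/12998 = 20667/12064 - 6357*1/12998 = 20667/12064 - 6357/12998 = 95969409/78403936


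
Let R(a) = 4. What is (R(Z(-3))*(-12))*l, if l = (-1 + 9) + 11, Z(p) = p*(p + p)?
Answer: -912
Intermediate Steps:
Z(p) = 2*p² (Z(p) = p*(2*p) = 2*p²)
l = 19 (l = 8 + 11 = 19)
(R(Z(-3))*(-12))*l = (4*(-12))*19 = -48*19 = -912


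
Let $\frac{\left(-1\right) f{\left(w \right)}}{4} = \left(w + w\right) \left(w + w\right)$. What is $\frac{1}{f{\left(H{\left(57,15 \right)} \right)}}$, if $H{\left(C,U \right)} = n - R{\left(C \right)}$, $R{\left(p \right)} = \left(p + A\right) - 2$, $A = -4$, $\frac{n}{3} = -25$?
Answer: $- \frac{1}{254016} \approx -3.9368 \cdot 10^{-6}$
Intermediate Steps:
$n = -75$ ($n = 3 \left(-25\right) = -75$)
$R{\left(p \right)} = -6 + p$ ($R{\left(p \right)} = \left(p - 4\right) - 2 = \left(-4 + p\right) - 2 = -6 + p$)
$H{\left(C,U \right)} = -69 - C$ ($H{\left(C,U \right)} = -75 - \left(-6 + C\right) = -69 - C$)
$f{\left(w \right)} = - 16 w^{2}$ ($f{\left(w \right)} = - 4 \left(w + w\right) \left(w + w\right) = - 4 \cdot 2 w 2 w = - 4 \cdot 4 w^{2} = - 16 w^{2}$)
$\frac{1}{f{\left(H{\left(57,15 \right)} \right)}} = \frac{1}{\left(-16\right) \left(-69 - 57\right)^{2}} = \frac{1}{\left(-16\right) \left(-126\right)^{2}} = \frac{1}{\left(-16\right) 15876} = \frac{1}{-254016} = - \frac{1}{254016}$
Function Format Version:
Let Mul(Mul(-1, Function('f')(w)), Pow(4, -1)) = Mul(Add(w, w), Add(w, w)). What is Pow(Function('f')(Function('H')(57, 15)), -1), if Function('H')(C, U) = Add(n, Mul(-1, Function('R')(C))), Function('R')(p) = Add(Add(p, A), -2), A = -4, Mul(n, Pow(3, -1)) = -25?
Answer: Rational(-1, 254016) ≈ -3.9368e-6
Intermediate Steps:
n = -75 (n = Mul(3, -25) = -75)
Function('R')(p) = Add(-6, p) (Function('R')(p) = Add(Add(p, -4), -2) = Add(Add(-4, p), -2) = Add(-6, p))
Function('H')(C, U) = Add(-69, Mul(-1, C)) (Function('H')(C, U) = Add(-75, Mul(-1, Add(-6, C))) = Add(-75, Add(6, Mul(-1, C))) = Add(-69, Mul(-1, C)))
Function('f')(w) = Mul(-16, Pow(w, 2)) (Function('f')(w) = Mul(-4, Mul(Add(w, w), Add(w, w))) = Mul(-4, Mul(Mul(2, w), Mul(2, w))) = Mul(-4, Mul(4, Pow(w, 2))) = Mul(-16, Pow(w, 2)))
Pow(Function('f')(Function('H')(57, 15)), -1) = Pow(Mul(-16, Pow(Add(-69, Mul(-1, 57)), 2)), -1) = Pow(Mul(-16, Pow(Add(-69, -57), 2)), -1) = Pow(Mul(-16, Pow(-126, 2)), -1) = Pow(Mul(-16, 15876), -1) = Pow(-254016, -1) = Rational(-1, 254016)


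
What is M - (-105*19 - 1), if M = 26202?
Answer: 28198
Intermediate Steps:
M - (-105*19 - 1) = 26202 - (-105*19 - 1) = 26202 - (-1995 - 1) = 26202 - 1*(-1996) = 26202 + 1996 = 28198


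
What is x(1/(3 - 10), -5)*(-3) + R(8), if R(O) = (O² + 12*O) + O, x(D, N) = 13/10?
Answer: 1641/10 ≈ 164.10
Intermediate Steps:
x(D, N) = 13/10 (x(D, N) = 13*(⅒) = 13/10)
R(O) = O² + 13*O
x(1/(3 - 10), -5)*(-3) + R(8) = (13/10)*(-3) + 8*(13 + 8) = -39/10 + 8*21 = -39/10 + 168 = 1641/10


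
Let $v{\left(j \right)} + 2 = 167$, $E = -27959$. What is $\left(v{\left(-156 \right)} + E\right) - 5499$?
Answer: $-33293$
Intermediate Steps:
$v{\left(j \right)} = 165$ ($v{\left(j \right)} = -2 + 167 = 165$)
$\left(v{\left(-156 \right)} + E\right) - 5499 = \left(165 - 27959\right) - 5499 = -27794 - 5499 = -33293$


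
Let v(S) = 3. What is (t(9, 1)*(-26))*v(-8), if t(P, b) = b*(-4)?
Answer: 312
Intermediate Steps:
t(P, b) = -4*b
(t(9, 1)*(-26))*v(-8) = (-4*1*(-26))*3 = -4*(-26)*3 = 104*3 = 312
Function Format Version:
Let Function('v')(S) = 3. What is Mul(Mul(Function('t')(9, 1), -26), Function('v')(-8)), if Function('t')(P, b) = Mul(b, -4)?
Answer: 312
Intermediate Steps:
Function('t')(P, b) = Mul(-4, b)
Mul(Mul(Function('t')(9, 1), -26), Function('v')(-8)) = Mul(Mul(Mul(-4, 1), -26), 3) = Mul(Mul(-4, -26), 3) = Mul(104, 3) = 312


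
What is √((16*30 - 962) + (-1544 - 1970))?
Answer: 6*I*√111 ≈ 63.214*I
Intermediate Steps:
√((16*30 - 962) + (-1544 - 1970)) = √((480 - 962) - 3514) = √(-482 - 3514) = √(-3996) = 6*I*√111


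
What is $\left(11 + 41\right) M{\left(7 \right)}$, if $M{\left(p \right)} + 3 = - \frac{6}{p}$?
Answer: $- \frac{1404}{7} \approx -200.57$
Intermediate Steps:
$M{\left(p \right)} = -3 - \frac{6}{p}$
$\left(11 + 41\right) M{\left(7 \right)} = \left(11 + 41\right) \left(-3 - \frac{6}{7}\right) = 52 \left(-3 - \frac{6}{7}\right) = 52 \left(- \frac{27}{7}\right) = - \frac{1404}{7}$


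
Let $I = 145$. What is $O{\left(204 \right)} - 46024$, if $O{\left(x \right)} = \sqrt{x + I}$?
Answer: $-46024 + \sqrt{349} \approx -46005.0$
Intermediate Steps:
$O{\left(x \right)} = \sqrt{145 + x}$ ($O{\left(x \right)} = \sqrt{x + 145} = \sqrt{145 + x}$)
$O{\left(204 \right)} - 46024 = \sqrt{145 + 204} - 46024 = \sqrt{349} - 46024 = -46024 + \sqrt{349}$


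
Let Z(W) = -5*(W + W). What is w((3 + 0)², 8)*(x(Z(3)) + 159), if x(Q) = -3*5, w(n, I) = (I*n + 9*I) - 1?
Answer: 20592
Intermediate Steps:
w(n, I) = -1 + 9*I + I*n (w(n, I) = (9*I + I*n) - 1 = -1 + 9*I + I*n)
Z(W) = -10*W
x(Q) = -15
w((3 + 0)², 8)*(x(Z(3)) + 159) = (-1 + 9*8 + 8*(3 + 0)²)*(-15 + 159) = (-1 + 72 + 8*3²)*144 = (-1 + 72 + 8*9)*144 = (-1 + 72 + 72)*144 = 143*144 = 20592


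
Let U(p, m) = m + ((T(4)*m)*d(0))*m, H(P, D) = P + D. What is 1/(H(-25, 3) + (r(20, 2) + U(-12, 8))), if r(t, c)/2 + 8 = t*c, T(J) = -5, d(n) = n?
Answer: 1/50 ≈ 0.020000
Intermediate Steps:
H(P, D) = D + P
r(t, c) = -16 + 2*c*t (r(t, c) = -16 + 2*(t*c) = -16 + 2*(c*t) = -16 + 2*c*t)
U(p, m) = m (U(p, m) = m + (-5*m*0)*m = m + 0*m = m + 0 = m)
1/(H(-25, 3) + (r(20, 2) + U(-12, 8))) = 1/((3 - 25) + ((-16 + 2*2*20) + 8)) = 1/(-22 + ((-16 + 80) + 8)) = 1/(-22 + (64 + 8)) = 1/(-22 + 72) = 1/50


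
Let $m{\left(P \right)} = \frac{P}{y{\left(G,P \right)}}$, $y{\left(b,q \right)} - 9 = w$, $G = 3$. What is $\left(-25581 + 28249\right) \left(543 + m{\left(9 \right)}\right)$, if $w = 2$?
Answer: $\frac{15959976}{11} \approx 1.4509 \cdot 10^{6}$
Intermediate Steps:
$y{\left(b,q \right)} = 11$ ($y{\left(b,q \right)} = 9 + 2 = 11$)
$m{\left(P \right)} = \frac{P}{11}$
$\left(-25581 + 28249\right) \left(543 + m{\left(9 \right)}\right) = \left(-25581 + 28249\right) \left(543 + \frac{1}{11} \cdot 9\right) = 2668 \left(543 + \frac{9}{11}\right) = 2668 \cdot \frac{5982}{11} = \frac{15959976}{11}$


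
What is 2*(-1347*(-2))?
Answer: 5388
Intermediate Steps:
2*(-1347*(-2)) = 2*2694 = 5388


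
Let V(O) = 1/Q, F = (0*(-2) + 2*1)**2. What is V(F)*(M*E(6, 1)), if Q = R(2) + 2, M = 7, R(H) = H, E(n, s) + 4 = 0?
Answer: -7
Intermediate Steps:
E(n, s) = -4 (E(n, s) = -4 + 0 = -4)
Q = 4 (Q = 2 + 2 = 4)
F = 4 (F = (0 + 2)**2 = 2**2 = 4)
V(O) = 1/4
V(F)*(M*E(6, 1)) = (7*(-4))/4 = (1/4)*(-28) = -7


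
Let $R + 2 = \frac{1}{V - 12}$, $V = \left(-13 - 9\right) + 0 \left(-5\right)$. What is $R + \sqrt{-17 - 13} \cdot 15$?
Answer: $- \frac{69}{34} + 15 i \sqrt{30} \approx -2.0294 + 82.158 i$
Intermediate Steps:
$V = -22$ ($V = -22 + 0 = -22$)
$R = - \frac{69}{34}$ ($R = -2 + \frac{1}{-22 - 12} = -2 + \frac{1}{-34} = -2 - \frac{1}{34} = - \frac{69}{34} \approx -2.0294$)
$R + \sqrt{-17 - 13} \cdot 15 = - \frac{69}{34} + \sqrt{-17 - 13} \cdot 15 = - \frac{69}{34} + \sqrt{-30} \cdot 15 = - \frac{69}{34} + i \sqrt{30} \cdot 15 = - \frac{69}{34} + 15 i \sqrt{30}$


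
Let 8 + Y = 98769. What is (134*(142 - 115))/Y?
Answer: 3618/98761 ≈ 0.036634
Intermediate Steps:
Y = 98761 (Y = -8 + 98769 = 98761)
(134*(142 - 115))/Y = (134*(142 - 115))/98761 = (134*27)*(1/98761) = 3618*(1/98761) = 3618/98761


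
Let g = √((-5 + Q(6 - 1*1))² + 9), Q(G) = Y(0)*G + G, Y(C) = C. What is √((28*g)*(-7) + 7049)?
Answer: √6461 ≈ 80.380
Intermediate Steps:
Q(G) = G (Q(G) = 0*G + G = 0 + G = G)
g = 3 (g = √((-5 + (6 - 1*1))² + 9) = √((-5 + (6 - 1))² + 9) = √((-5 + 5)² + 9) = √(0² + 9) = √(0 + 9) = √9 = 3)
√((28*g)*(-7) + 7049) = √((28*3)*(-7) + 7049) = √(84*(-7) + 7049) = √(-588 + 7049) = √6461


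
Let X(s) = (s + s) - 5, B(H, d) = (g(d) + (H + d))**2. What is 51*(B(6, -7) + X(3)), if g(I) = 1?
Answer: 51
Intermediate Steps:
B(H, d) = (1 + H + d)**2 (B(H, d) = (1 + (H + d))**2 = (1 + H + d)**2)
X(s) = -5 + 2*s (X(s) = 2*s - 5 = -5 + 2*s)
51*(B(6, -7) + X(3)) = 51*((1 + 6 - 7)**2 + (-5 + 2*3)) = 51*(0**2 + (-5 + 6)) = 51*(0 + 1) = 51*1 = 51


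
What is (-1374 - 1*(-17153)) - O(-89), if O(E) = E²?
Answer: 7858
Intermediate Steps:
(-1374 - 1*(-17153)) - O(-89) = (-1374 - 1*(-17153)) - 1*(-89)² = (-1374 + 17153) - 1*7921 = 15779 - 7921 = 7858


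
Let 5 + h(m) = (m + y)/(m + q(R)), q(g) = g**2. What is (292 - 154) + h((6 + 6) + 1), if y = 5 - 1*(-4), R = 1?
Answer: 942/7 ≈ 134.57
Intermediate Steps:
y = 9 (y = 5 + 4 = 9)
h(m) = -5 + (9 + m)/(1 + m) (h(m) = -5 + (m + 9)/(m + 1**2) = -5 + (9 + m)/(m + 1) = -5 + (9 + m)/(1 + m))
(292 - 154) + h((6 + 6) + 1) = (292 - 154) + 4*(1 - ((6 + 6) + 1))/(1 + ((6 + 6) + 1)) = 138 + 4*(1 - (12 + 1))/(1 + (12 + 1)) = 138 + 4*(1 - 1*13)/(1 + 13) = 138 + 4*(1 - 13)/14 = 138 + 4*(1/14)*(-12) = 138 - 24/7 = 942/7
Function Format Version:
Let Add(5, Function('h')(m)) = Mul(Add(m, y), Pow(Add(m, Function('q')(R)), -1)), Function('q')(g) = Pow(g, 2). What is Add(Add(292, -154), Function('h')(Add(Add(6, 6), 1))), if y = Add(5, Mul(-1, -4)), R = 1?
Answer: Rational(942, 7) ≈ 134.57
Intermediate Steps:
y = 9 (y = Add(5, 4) = 9)
Function('h')(m) = Add(-5, Mul(Pow(Add(1, m), -1), Add(9, m))) (Function('h')(m) = Add(-5, Mul(Add(m, 9), Pow(Add(m, Pow(1, 2)), -1))) = Add(-5, Mul(Add(9, m), Pow(Add(m, 1), -1))) = Add(-5, Mul(Add(9, m), Pow(Add(1, m), -1))) = Add(-5, Mul(Pow(Add(1, m), -1), Add(9, m))))
Add(Add(292, -154), Function('h')(Add(Add(6, 6), 1))) = Add(Add(292, -154), Mul(4, Pow(Add(1, Add(Add(6, 6), 1)), -1), Add(1, Mul(-1, Add(Add(6, 6), 1))))) = Add(138, Mul(4, Pow(Add(1, Add(12, 1)), -1), Add(1, Mul(-1, Add(12, 1))))) = Add(138, Mul(4, Pow(Add(1, 13), -1), Add(1, Mul(-1, 13)))) = Add(138, Mul(4, Pow(14, -1), Add(1, -13))) = Add(138, Mul(4, Rational(1, 14), -12)) = Add(138, Rational(-24, 7)) = Rational(942, 7)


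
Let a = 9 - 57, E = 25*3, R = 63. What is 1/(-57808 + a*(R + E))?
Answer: -1/64432 ≈ -1.5520e-5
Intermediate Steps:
E = 75
a = -48
1/(-57808 + a*(R + E)) = 1/(-57808 - 48*(63 + 75)) = 1/(-57808 - 48*138) = 1/(-57808 - 6624) = 1/(-64432) = -1/64432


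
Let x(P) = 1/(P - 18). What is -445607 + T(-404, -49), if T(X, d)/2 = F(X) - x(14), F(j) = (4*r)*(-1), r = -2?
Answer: -891181/2 ≈ -4.4559e+5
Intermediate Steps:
F(j) = 8 (F(j) = (4*(-2))*(-1) = -8*(-1) = 8)
x(P) = 1/(-18 + P)
T(X, d) = 33/2 (T(X, d) = 2*(8 - 1/(-18 + 14)) = 2*(8 - 1/(-4)) = 2*(8 - 1*(-¼)) = 2*(8 + ¼) = 2*(33/4) = 33/2)
-445607 + T(-404, -49) = -445607 + 33/2 = -891181/2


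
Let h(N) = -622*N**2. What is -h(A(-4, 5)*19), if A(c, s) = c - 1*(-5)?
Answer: 224542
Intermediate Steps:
A(c, s) = 5 + c (A(c, s) = c + 5 = 5 + c)
-h(A(-4, 5)*19) = -(-622)*((5 - 4)*19)**2 = -(-622)*(1*19)**2 = -(-622)*19**2 = -(-622)*361 = -1*(-224542) = 224542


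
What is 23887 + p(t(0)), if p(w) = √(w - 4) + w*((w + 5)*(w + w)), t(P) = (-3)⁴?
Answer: 1152379 + √77 ≈ 1.1524e+6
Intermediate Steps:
t(P) = 81
p(w) = √(-4 + w) + 2*w²*(5 + w) (p(w) = √(-4 + w) + w*((5 + w)*(2*w)) = √(-4 + w) + w*(2*w*(5 + w)) = √(-4 + w) + 2*w²*(5 + w))
23887 + p(t(0)) = 23887 + (√(-4 + 81) + 2*81³ + 10*81²) = 23887 + (√77 + 2*531441 + 10*6561) = 23887 + (√77 + 1062882 + 65610) = 23887 + (1128492 + √77) = 1152379 + √77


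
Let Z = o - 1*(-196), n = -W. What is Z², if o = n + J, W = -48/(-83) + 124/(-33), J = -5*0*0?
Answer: 297626984704/7502121 ≈ 39672.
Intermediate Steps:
J = 0 (J = 0*0 = 0)
W = -8708/2739 (W = -48*(-1/83) + 124*(-1/33) = 48/83 - 124/33 = -8708/2739 ≈ -3.1793)
n = 8708/2739 (n = -1*(-8708/2739) = 8708/2739 ≈ 3.1793)
o = 8708/2739 (o = 8708/2739 + 0 = 8708/2739 ≈ 3.1793)
Z = 545552/2739 (Z = 8708/2739 - 1*(-196) = 8708/2739 + 196 = 545552/2739 ≈ 199.18)
Z² = (545552/2739)² = 297626984704/7502121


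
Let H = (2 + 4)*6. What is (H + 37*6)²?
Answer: 66564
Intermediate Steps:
H = 36 (H = 6*6 = 36)
(H + 37*6)² = (36 + 37*6)² = (36 + 222)² = 258² = 66564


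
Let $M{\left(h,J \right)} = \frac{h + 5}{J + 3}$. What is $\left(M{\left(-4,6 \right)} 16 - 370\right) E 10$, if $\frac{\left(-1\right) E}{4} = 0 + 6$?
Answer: $\frac{265120}{3} \approx 88373.0$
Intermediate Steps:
$M{\left(h,J \right)} = \frac{5 + h}{3 + J}$
$E = -24$ ($E = - 4 \left(0 + 6\right) = \left(-4\right) 6 = -24$)
$\left(M{\left(-4,6 \right)} 16 - 370\right) E 10 = \left(\frac{5 - 4}{3 + 6} \cdot 16 - 370\right) \left(\left(-24\right) 10\right) = \left(\frac{1}{9} \cdot 1 \cdot 16 - 370\right) \left(-240\right) = \left(\frac{1}{9} \cdot 16 - 370\right) \left(-240\right) = \left(\frac{16}{9} - 370\right) \left(-240\right) = \left(- \frac{3314}{9}\right) \left(-240\right) = \frac{265120}{3}$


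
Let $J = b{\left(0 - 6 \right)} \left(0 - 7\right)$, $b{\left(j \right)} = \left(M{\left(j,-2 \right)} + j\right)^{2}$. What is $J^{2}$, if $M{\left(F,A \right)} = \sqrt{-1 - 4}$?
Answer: $11809 - 36456 i \sqrt{5} \approx 11809.0 - 81518.0 i$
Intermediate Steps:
$M{\left(F,A \right)} = i \sqrt{5}$ ($M{\left(F,A \right)} = \sqrt{-5} = i \sqrt{5}$)
$b{\left(j \right)} = \left(j + i \sqrt{5}\right)^{2}$ ($b{\left(j \right)} = \left(i \sqrt{5} + j\right)^{2} = \left(j + i \sqrt{5}\right)^{2}$)
$J = - 7 \left(-6 + i \sqrt{5}\right)^{2}$ ($J = \left(\left(0 - 6\right) + i \sqrt{5}\right)^{2} \left(0 - 7\right) = \left(\left(0 - 6\right) + i \sqrt{5}\right)^{2} \left(-7\right) = \left(-6 + i \sqrt{5}\right)^{2} \left(-7\right) = - 7 \left(-6 + i \sqrt{5}\right)^{2} \approx -217.0 + 187.83 i$)
$J^{2} = \left(-217 + 84 i \sqrt{5}\right)^{2}$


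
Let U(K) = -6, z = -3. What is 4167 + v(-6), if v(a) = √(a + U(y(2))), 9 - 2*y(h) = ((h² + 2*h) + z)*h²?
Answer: 4167 + 2*I*√3 ≈ 4167.0 + 3.4641*I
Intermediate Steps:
y(h) = 9/2 - h²*(-3 + h² + 2*h)/2 (y(h) = 9/2 - ((h² + 2*h) - 3)*h²/2 = 9/2 - (-3 + h² + 2*h)*h²/2 = 9/2 - h²*(-3 + h² + 2*h)/2)
v(a) = √(-6 + a) (v(a) = √(a - 6) = √(-6 + a))
4167 + v(-6) = 4167 + √(-6 - 6) = 4167 + √(-12) = 4167 + 2*I*√3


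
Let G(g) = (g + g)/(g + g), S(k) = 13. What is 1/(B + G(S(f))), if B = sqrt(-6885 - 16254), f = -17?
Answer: 1/23140 - 3*I*sqrt(2571)/23140 ≈ 4.3215e-5 - 0.0065737*I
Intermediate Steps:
B = 3*I*sqrt(2571) (B = sqrt(-23139) = 3*I*sqrt(2571) ≈ 152.11*I)
G(g) = 1 (G(g) = (2*g)/((2*g)) = (2*g)*(1/(2*g)) = 1)
1/(B + G(S(f))) = 1/(3*I*sqrt(2571) + 1) = 1/(1 + 3*I*sqrt(2571))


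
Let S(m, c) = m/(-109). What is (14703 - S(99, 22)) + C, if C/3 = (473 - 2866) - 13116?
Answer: -3468717/109 ≈ -31823.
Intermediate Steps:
S(m, c) = -m/109 (S(m, c) = m*(-1/109) = -m/109)
C = -46527 (C = 3*((473 - 2866) - 13116) = 3*(-2393 - 13116) = 3*(-15509) = -46527)
(14703 - S(99, 22)) + C = (14703 - (-1)*99/109) - 46527 = (14703 - 1*(-99/109)) - 46527 = (14703 + 99/109) - 46527 = 1602726/109 - 46527 = -3468717/109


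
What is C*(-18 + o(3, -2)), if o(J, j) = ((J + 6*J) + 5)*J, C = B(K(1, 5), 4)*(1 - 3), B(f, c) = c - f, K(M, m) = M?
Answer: -360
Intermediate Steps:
C = -6 (C = (4 - 1*1)*(1 - 3) = (4 - 1)*(-2) = 3*(-2) = -6)
o(J, j) = J*(5 + 7*J) (o(J, j) = (7*J + 5)*J = (5 + 7*J)*J = J*(5 + 7*J))
C*(-18 + o(3, -2)) = -6*(-18 + 3*(5 + 7*3)) = -6*(-18 + 3*(5 + 21)) = -6*(-18 + 3*26) = -6*(-18 + 78) = -6*60 = -360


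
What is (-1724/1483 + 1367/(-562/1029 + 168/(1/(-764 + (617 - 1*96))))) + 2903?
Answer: 180778162317081/62298543214 ≈ 2901.8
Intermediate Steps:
(-1724/1483 + 1367/(-562/1029 + 168/(1/(-764 + (617 - 1*96))))) + 2903 = (-1724*1/1483 + 1367/(-562*1/1029 + 168/(1/(-764 + (617 - 96))))) + 2903 = (-1724/1483 + 1367/(-562/1029 + 168/(1/(-764 + 521)))) + 2903 = (-1724/1483 + 1367/(-562/1029 + 168/(1/(-243)))) + 2903 = (-1724/1483 + 1367/(-562/1029 + 168/(-1/243))) + 2903 = (-1724/1483 + 1367/(-562/1029 + 168*(-243))) + 2903 = (-1724/1483 + 1367/(-562/1029 - 40824)) + 2903 = (-1724/1483 + 1367/(-42008458/1029)) + 2903 = (-1724/1483 + 1367*(-1029/42008458)) + 2903 = (-1724/1483 - 1406643/42008458) + 2903 = -74508633161/62298543214 + 2903 = 180778162317081/62298543214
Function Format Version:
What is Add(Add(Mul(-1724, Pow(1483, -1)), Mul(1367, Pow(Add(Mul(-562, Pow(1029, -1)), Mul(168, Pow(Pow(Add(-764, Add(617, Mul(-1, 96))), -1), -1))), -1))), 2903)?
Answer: Rational(180778162317081, 62298543214) ≈ 2901.8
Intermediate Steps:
Add(Add(Mul(-1724, Pow(1483, -1)), Mul(1367, Pow(Add(Mul(-562, Pow(1029, -1)), Mul(168, Pow(Pow(Add(-764, Add(617, Mul(-1, 96))), -1), -1))), -1))), 2903) = Add(Add(Mul(-1724, Rational(1, 1483)), Mul(1367, Pow(Add(Mul(-562, Rational(1, 1029)), Mul(168, Pow(Pow(Add(-764, Add(617, -96)), -1), -1))), -1))), 2903) = Add(Add(Rational(-1724, 1483), Mul(1367, Pow(Add(Rational(-562, 1029), Mul(168, Pow(Pow(Add(-764, 521), -1), -1))), -1))), 2903) = Add(Add(Rational(-1724, 1483), Mul(1367, Pow(Add(Rational(-562, 1029), Mul(168, Pow(Pow(-243, -1), -1))), -1))), 2903) = Add(Add(Rational(-1724, 1483), Mul(1367, Pow(Add(Rational(-562, 1029), Mul(168, Pow(Rational(-1, 243), -1))), -1))), 2903) = Add(Add(Rational(-1724, 1483), Mul(1367, Pow(Add(Rational(-562, 1029), Mul(168, -243)), -1))), 2903) = Add(Add(Rational(-1724, 1483), Mul(1367, Pow(Add(Rational(-562, 1029), -40824), -1))), 2903) = Add(Add(Rational(-1724, 1483), Mul(1367, Pow(Rational(-42008458, 1029), -1))), 2903) = Add(Add(Rational(-1724, 1483), Mul(1367, Rational(-1029, 42008458))), 2903) = Add(Add(Rational(-1724, 1483), Rational(-1406643, 42008458)), 2903) = Add(Rational(-74508633161, 62298543214), 2903) = Rational(180778162317081, 62298543214)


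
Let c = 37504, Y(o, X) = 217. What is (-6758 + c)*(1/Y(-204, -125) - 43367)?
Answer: -289339475948/217 ≈ -1.3334e+9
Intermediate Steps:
(-6758 + c)*(1/Y(-204, -125) - 43367) = (-6758 + 37504)*(1/217 - 43367) = 30746*(1/217 - 43367) = 30746*(-9410638/217) = -289339475948/217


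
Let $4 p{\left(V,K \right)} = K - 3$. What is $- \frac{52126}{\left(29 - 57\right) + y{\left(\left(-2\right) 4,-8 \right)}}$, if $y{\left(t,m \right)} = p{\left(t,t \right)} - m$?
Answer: $\frac{208504}{91} \approx 2291.3$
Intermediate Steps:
$p{\left(V,K \right)} = - \frac{3}{4} + \frac{K}{4}$ ($p{\left(V,K \right)} = \frac{K - 3}{4} = \frac{-3 + K}{4} = - \frac{3}{4} + \frac{K}{4}$)
$y{\left(t,m \right)} = - \frac{3}{4} - m + \frac{t}{4}$ ($y{\left(t,m \right)} = \left(- \frac{3}{4} + \frac{t}{4}\right) - m = - \frac{3}{4} - m + \frac{t}{4}$)
$- \frac{52126}{\left(29 - 57\right) + y{\left(\left(-2\right) 4,-8 \right)}} = - \frac{52126}{\left(29 - 57\right) - \left(- \frac{29}{4} - \left(- \frac{1}{2}\right) 4\right)} = - \frac{52126}{-28 + \left(- \frac{3}{4} + 8 + \frac{1}{4} \left(-8\right)\right)} = - \frac{52126}{-28 - - \frac{21}{4}} = - \frac{52126}{-28 + \frac{21}{4}} = - \frac{52126}{- \frac{91}{4}} = \left(-52126\right) \left(- \frac{4}{91}\right) = \frac{208504}{91}$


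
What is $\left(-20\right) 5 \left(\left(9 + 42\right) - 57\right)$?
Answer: $600$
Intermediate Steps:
$\left(-20\right) 5 \left(\left(9 + 42\right) - 57\right) = - 100 \left(51 - 57\right) = \left(-100\right) \left(-6\right) = 600$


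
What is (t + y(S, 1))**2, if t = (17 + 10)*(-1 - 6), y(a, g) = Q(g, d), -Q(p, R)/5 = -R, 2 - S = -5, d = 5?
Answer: 26896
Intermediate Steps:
S = 7 (S = 2 - 1*(-5) = 2 + 5 = 7)
Q(p, R) = 5*R (Q(p, R) = -(-5)*R = 5*R)
y(a, g) = 25 (y(a, g) = 5*5 = 25)
t = -189 (t = 27*(-7) = -189)
(t + y(S, 1))**2 = (-189 + 25)**2 = (-164)**2 = 26896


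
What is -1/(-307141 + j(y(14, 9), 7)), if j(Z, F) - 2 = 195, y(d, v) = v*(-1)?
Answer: 1/306944 ≈ 3.2579e-6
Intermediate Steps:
y(d, v) = -v
j(Z, F) = 197 (j(Z, F) = 2 + 195 = 197)
-1/(-307141 + j(y(14, 9), 7)) = -1/(-307141 + 197) = -1/(-306944) = -1*(-1/306944) = 1/306944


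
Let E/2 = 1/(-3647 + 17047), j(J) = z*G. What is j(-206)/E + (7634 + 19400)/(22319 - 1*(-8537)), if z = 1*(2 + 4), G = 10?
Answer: 886009931/2204 ≈ 4.0200e+5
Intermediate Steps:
z = 6 (z = 1*6 = 6)
j(J) = 60 (j(J) = 6*10 = 60)
E = 1/6700 (E = 2/(-3647 + 17047) = 2/13400 = 2*(1/13400) = 1/6700 ≈ 0.00014925)
j(-206)/E + (7634 + 19400)/(22319 - 1*(-8537)) = 60/(1/6700) + (7634 + 19400)/(22319 - 1*(-8537)) = 60*6700 + 27034/(22319 + 8537) = 402000 + 27034/30856 = 402000 + 27034*(1/30856) = 402000 + 1931/2204 = 886009931/2204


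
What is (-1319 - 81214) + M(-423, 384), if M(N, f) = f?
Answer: -82149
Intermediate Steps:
(-1319 - 81214) + M(-423, 384) = (-1319 - 81214) + 384 = -82533 + 384 = -82149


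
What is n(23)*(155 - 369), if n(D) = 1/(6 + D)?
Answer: -214/29 ≈ -7.3793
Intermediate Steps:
n(23)*(155 - 369) = (155 - 369)/(6 + 23) = -214/29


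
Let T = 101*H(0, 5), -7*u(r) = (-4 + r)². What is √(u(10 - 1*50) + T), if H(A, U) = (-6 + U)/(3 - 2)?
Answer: I*√18501/7 ≈ 19.431*I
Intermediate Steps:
H(A, U) = -6 + U (H(A, U) = (-6 + U)/1 = (-6 + U)*1 = -6 + U)
u(r) = -(-4 + r)²/7
T = -101 (T = 101*(-6 + 5) = 101*(-1) = -101)
√(u(10 - 1*50) + T) = √(-(-4 + (10 - 1*50))²/7 - 101) = √(-(-4 + (10 - 50))²/7 - 101) = √(-(-4 - 40)²/7 - 101) = √(-⅐*(-44)² - 101) = √(-⅐*1936 - 101) = √(-1936/7 - 101) = √(-2643/7) = I*√18501/7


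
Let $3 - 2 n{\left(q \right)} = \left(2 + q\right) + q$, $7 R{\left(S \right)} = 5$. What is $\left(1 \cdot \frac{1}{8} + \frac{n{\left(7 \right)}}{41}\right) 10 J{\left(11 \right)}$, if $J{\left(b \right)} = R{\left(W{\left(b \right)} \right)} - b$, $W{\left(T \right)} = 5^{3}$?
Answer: $\frac{990}{287} \approx 3.4495$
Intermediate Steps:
$W{\left(T \right)} = 125$
$R{\left(S \right)} = \frac{5}{7}$ ($R{\left(S \right)} = \frac{1}{7} \cdot 5 = \frac{5}{7}$)
$n{\left(q \right)} = \frac{1}{2} - q$ ($n{\left(q \right)} = \frac{3}{2} - \frac{\left(2 + q\right) + q}{2} = \frac{3}{2} - \frac{2 + 2 q}{2} = \frac{3}{2} - \left(1 + q\right) = \frac{1}{2} - q$)
$J{\left(b \right)} = \frac{5}{7} - b$
$\left(1 \cdot \frac{1}{8} + \frac{n{\left(7 \right)}}{41}\right) 10 J{\left(11 \right)} = \left(1 \cdot \frac{1}{8} + \frac{\frac{1}{2} - 7}{41}\right) 10 \left(\frac{5}{7} - 11\right) = \left(1 \cdot \frac{1}{8} + \left(\frac{1}{2} - 7\right) \frac{1}{41}\right) 10 \left(\frac{5}{7} - 11\right) = \left(\frac{1}{8} - \frac{13}{82}\right) 10 \left(- \frac{72}{7}\right) = \left(- \frac{11}{328}\right) 10 \left(- \frac{72}{7}\right) = \left(- \frac{55}{164}\right) \left(- \frac{72}{7}\right) = \frac{990}{287}$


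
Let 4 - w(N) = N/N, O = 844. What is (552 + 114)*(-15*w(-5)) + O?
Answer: -29126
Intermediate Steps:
w(N) = 3 (w(N) = 4 - N/N = 4 - 1*1 = 4 - 1 = 3)
(552 + 114)*(-15*w(-5)) + O = (552 + 114)*(-15*3) + 844 = 666*(-45) + 844 = -29970 + 844 = -29126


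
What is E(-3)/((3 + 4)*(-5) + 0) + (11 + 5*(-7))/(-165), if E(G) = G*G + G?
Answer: -2/77 ≈ -0.025974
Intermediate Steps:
E(G) = G + G² (E(G) = G² + G = G + G²)
E(-3)/((3 + 4)*(-5) + 0) + (11 + 5*(-7))/(-165) = (-3*(1 - 3))/((3 + 4)*(-5) + 0) + (11 + 5*(-7))/(-165) = (-3*(-2))/(7*(-5) + 0) + (11 - 35)*(-1/165) = 6/(-35 + 0) - 24*(-1/165) = 6/(-35) + 8/55 = 6*(-1/35) + 8/55 = -6/35 + 8/55 = -2/77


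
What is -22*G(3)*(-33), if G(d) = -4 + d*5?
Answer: 7986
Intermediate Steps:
G(d) = -4 + 5*d
-22*G(3)*(-33) = -22*(-4 + 5*3)*(-33) = -22*(-4 + 15)*(-33) = -22*11*(-33) = -242*(-33) = 7986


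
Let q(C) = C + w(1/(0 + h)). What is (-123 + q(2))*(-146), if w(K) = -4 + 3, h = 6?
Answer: 17812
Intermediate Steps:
w(K) = -1
q(C) = -1 + C (q(C) = C - 1 = -1 + C)
(-123 + q(2))*(-146) = (-123 + (-1 + 2))*(-146) = (-123 + 1)*(-146) = -122*(-146) = 17812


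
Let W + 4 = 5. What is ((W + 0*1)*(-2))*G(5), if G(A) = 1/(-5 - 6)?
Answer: 2/11 ≈ 0.18182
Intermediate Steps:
W = 1 (W = -4 + 5 = 1)
G(A) = -1/11 (G(A) = 1/(-11) = -1/11)
((W + 0*1)*(-2))*G(5) = ((1 + 0*1)*(-2))*(-1/11) = ((1 + 0)*(-2))*(-1/11) = (1*(-2))*(-1/11) = -2*(-1/11) = 2/11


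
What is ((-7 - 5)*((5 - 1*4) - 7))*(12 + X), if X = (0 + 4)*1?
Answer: 1152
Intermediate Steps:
X = 4 (X = 4*1 = 4)
((-7 - 5)*((5 - 1*4) - 7))*(12 + X) = ((-7 - 5)*((5 - 1*4) - 7))*(12 + 4) = -12*((5 - 4) - 7)*16 = -12*(1 - 7)*16 = -12*(-6)*16 = 72*16 = 1152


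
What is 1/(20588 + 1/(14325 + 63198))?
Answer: 77523/1596043525 ≈ 4.8572e-5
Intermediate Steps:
1/(20588 + 1/(14325 + 63198)) = 1/(20588 + 1/77523) = 1/(1596043525/77523) = 77523/1596043525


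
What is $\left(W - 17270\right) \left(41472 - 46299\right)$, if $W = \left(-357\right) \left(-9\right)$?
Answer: $67853139$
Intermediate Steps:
$W = 3213$
$\left(W - 17270\right) \left(41472 - 46299\right) = \left(3213 - 17270\right) \left(41472 - 46299\right) = - 14057 \left(41472 - 46299\right) = \left(-14057\right) \left(-4827\right) = 67853139$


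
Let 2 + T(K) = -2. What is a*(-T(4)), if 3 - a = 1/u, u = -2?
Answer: 14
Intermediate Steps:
T(K) = -4 (T(K) = -2 - 2 = -4)
a = 7/2 (a = 3 - 1/(-2) = 3 - 1*(-½) = 3 + ½ = 7/2 ≈ 3.5000)
a*(-T(4)) = 7*(-1*(-4))/2 = (7/2)*4 = 14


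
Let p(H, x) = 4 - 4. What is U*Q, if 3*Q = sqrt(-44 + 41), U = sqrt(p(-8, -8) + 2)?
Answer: I*sqrt(6)/3 ≈ 0.8165*I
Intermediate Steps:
p(H, x) = 0
U = sqrt(2) (U = sqrt(0 + 2) = sqrt(2) ≈ 1.4142)
Q = I*sqrt(3)/3 (Q = sqrt(-44 + 41)/3 = sqrt(-3)/3 = (I*sqrt(3))/3 = I*sqrt(3)/3 ≈ 0.57735*I)
U*Q = sqrt(2)*(I*sqrt(3)/3) = I*sqrt(6)/3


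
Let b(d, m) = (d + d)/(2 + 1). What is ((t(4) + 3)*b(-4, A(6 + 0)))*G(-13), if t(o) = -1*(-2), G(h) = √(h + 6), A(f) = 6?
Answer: -40*I*√7/3 ≈ -35.277*I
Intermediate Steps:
G(h) = √(6 + h)
b(d, m) = 2*d/3 (b(d, m) = (2*d)/3 = (2*d)*(⅓) = 2*d/3)
t(o) = 2
((t(4) + 3)*b(-4, A(6 + 0)))*G(-13) = ((2 + 3)*((⅔)*(-4)))*√(6 - 13) = (5*(-8/3))*√(-7) = -40*I*√7/3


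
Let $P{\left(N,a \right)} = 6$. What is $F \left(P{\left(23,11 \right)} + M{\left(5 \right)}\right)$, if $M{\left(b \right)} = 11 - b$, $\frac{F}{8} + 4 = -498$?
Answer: $-48192$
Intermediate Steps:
$F = -4016$ ($F = -32 + 8 \left(-498\right) = -32 - 3984 = -4016$)
$F \left(P{\left(23,11 \right)} + M{\left(5 \right)}\right) = - 4016 \left(6 + \left(11 - 5\right)\right) = - 4016 \left(6 + 6\right) = \left(-4016\right) 12 = -48192$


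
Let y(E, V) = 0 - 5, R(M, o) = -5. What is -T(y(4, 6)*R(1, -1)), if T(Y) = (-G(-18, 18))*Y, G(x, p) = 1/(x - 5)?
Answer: -25/23 ≈ -1.0870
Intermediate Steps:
G(x, p) = 1/(-5 + x)
y(E, V) = -5
T(Y) = Y/23 (T(Y) = (-1/(-5 - 18))*Y = (-1/(-23))*Y = (-1*(-1/23))*Y = Y/23)
-T(y(4, 6)*R(1, -1)) = -(-5*(-5))/23 = -25/23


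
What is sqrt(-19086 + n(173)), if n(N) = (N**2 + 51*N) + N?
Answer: sqrt(19839) ≈ 140.85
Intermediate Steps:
n(N) = N**2 + 52*N
sqrt(-19086 + n(173)) = sqrt(-19086 + 173*(52 + 173)) = sqrt(-19086 + 173*225) = sqrt(-19086 + 38925) = sqrt(19839)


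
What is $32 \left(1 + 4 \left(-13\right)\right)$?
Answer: $-1632$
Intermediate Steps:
$32 \left(1 + 4 \left(-13\right)\right) = 32 \left(1 - 52\right) = 32 \left(-51\right) = -1632$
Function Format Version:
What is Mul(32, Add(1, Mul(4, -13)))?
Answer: -1632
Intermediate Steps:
Mul(32, Add(1, Mul(4, -13))) = Mul(32, Add(1, -52)) = Mul(32, -51) = -1632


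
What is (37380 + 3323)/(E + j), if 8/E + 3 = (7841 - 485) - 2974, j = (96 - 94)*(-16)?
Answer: -5749627/4520 ≈ -1272.0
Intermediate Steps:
j = -32 (j = 2*(-16) = -32)
E = 8/4379 (E = 8/(-3 + ((7841 - 485) - 2974)) = 8/(-3 + (7356 - 2974)) = 8/(-3 + 4382) = 8/4379 ≈ 0.0018269)
(37380 + 3323)/(E + j) = (37380 + 3323)/(8/4379 - 32) = 40703/(-140120/4379) = 40703*(-4379/140120) = -5749627/4520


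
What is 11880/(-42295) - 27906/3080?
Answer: -11062497/1184260 ≈ -9.3413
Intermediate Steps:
11880/(-42295) - 27906/3080 = 11880*(-1/42295) - 27906*1/3080 = -216/769 - 13953/1540 = -11062497/1184260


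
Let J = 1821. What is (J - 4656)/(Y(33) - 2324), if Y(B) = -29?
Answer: 2835/2353 ≈ 1.2048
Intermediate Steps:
(J - 4656)/(Y(33) - 2324) = (1821 - 4656)/(-29 - 2324) = -2835/(-2353) = -2835*(-1/2353) = 2835/2353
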